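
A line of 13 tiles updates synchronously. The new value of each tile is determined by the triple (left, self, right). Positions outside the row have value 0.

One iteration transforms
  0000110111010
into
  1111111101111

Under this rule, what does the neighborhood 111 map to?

At position 8 the neighborhood is 111; the next row has 0 there.

0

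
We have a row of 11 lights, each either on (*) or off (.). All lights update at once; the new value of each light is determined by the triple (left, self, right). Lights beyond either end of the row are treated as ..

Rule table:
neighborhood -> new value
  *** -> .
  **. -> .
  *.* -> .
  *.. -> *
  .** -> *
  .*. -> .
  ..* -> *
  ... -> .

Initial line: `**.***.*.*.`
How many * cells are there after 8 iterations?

iteration 1: *..*......*
iteration 2: .**.*....*.
iteration 3: **...*..*.*
iteration 4: *.*.*.**...
iteration 5: ......*.*..
iteration 6: .....*...*.
iteration 7: ....*.*.*.*
iteration 8: ...*.......
count of *: 1

1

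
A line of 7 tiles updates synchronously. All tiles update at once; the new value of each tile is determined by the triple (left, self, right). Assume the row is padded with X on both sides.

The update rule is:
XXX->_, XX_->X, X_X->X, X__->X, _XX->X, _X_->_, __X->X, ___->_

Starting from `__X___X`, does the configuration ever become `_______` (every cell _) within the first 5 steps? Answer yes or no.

yes

XX_X_XX
_XX_XX_
XXXXXXX
_______
all cells are _ at step 4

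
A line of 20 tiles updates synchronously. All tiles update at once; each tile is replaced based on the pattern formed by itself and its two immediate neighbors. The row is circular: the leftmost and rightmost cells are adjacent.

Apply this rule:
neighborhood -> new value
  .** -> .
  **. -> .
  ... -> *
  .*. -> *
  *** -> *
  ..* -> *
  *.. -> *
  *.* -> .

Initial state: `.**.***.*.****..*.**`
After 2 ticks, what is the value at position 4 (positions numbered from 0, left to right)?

.....*..*..**.***...
***********....*.***
position 4 holds *

*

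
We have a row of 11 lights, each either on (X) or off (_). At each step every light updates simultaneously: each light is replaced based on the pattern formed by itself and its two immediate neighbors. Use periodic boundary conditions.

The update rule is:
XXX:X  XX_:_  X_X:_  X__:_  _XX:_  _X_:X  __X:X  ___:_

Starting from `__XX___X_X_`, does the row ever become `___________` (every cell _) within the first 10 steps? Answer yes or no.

no

step 1: _X____XX_X_
step 2: XX___X___X_
step 3: ____XX__XX_
step 4: ___X___X___
step 5: __XX__XX___
step 6: _X___X_____
step 7: XX__XX_____
step 8: ___X______X
step 9: __XX_____XX
step 10: _X______X__
step 10 is _X______X__, still not uniform _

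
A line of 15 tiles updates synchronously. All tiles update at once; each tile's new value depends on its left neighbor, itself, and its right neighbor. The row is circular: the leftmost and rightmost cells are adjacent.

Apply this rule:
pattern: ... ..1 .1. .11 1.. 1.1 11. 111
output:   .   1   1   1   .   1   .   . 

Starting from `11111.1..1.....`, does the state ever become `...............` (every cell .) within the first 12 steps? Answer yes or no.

1....11.11....1
....11.11....11
...11.11....11.
..11.11....11..
.11.11....11...
11.11....11....
1.11....11....1
.11....11....11
11....11....11.
1....11....11.1
....11....11.11
...11....11.11.
step 12 is ...11....11.11., still not uniform .

no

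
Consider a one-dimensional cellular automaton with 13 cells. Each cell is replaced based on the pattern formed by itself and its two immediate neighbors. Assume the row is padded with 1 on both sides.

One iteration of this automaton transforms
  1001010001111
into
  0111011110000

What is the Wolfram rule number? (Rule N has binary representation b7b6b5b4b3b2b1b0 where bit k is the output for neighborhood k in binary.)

23

position 10: 111 → 0  (bit 7 = 0)
position 0: 110 → 0  (bit 6 = 0)
position 4: 101 → 0  (bit 5 = 0)
position 1: 100 → 1  (bit 4 = 1)
position 9: 011 → 0  (bit 3 = 0)
position 3: 010 → 1  (bit 2 = 1)
position 2: 001 → 1  (bit 1 = 1)
position 7: 000 → 1  (bit 0 = 1)
bits b7..b0 = 00010111 = 23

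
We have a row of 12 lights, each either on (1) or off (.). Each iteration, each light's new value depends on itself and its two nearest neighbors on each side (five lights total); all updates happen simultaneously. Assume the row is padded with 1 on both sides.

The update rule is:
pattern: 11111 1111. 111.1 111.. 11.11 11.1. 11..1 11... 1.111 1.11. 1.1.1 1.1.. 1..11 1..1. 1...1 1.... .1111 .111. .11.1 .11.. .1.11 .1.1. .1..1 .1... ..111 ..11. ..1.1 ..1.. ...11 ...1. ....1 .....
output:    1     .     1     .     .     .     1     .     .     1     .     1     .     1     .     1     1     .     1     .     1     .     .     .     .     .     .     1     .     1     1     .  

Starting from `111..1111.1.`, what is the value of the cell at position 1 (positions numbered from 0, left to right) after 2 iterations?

1..1..1.1..1
.111.1..1...
position 1 holds 1

1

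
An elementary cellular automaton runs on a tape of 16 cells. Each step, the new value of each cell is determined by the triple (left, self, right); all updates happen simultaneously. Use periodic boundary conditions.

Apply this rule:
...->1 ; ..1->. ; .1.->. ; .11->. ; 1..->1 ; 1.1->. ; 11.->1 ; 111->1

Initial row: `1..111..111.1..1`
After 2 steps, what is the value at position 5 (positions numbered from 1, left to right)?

.

11..111..11..1..
.11..111..11..1.
position 5 holds .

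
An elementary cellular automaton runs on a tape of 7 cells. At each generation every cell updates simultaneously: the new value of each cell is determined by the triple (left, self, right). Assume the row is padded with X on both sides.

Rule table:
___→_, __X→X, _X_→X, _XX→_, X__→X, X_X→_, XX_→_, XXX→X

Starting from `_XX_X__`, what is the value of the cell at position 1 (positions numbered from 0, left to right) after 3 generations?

X

____XXX
X__X_XX
_XXX__X
position 1 holds X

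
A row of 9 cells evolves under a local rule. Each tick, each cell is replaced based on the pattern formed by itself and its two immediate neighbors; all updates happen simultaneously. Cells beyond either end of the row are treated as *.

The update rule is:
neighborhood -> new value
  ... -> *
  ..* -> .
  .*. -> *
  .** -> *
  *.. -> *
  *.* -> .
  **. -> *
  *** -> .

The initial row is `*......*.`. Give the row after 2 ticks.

.....*.*.

******.*.
.....*.*.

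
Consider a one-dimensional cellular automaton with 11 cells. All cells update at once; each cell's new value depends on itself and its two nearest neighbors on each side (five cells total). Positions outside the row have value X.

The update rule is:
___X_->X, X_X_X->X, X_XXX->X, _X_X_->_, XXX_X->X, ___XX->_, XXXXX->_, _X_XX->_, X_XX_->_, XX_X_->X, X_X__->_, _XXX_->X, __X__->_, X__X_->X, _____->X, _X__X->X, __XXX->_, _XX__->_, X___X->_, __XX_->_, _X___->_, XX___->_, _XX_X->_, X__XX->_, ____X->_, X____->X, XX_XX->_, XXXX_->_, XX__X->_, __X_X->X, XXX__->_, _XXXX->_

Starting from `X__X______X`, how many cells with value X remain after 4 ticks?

__X__XXX___
_X_X__X____
XX__XX__X__
_______X_X_
count of X: 2

2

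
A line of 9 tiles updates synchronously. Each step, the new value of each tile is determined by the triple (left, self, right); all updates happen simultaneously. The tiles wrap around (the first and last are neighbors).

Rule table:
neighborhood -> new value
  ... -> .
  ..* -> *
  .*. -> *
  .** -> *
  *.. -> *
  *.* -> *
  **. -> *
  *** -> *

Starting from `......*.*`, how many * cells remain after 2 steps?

step 1: *....****
step 2: **..*****
count of *: 7

7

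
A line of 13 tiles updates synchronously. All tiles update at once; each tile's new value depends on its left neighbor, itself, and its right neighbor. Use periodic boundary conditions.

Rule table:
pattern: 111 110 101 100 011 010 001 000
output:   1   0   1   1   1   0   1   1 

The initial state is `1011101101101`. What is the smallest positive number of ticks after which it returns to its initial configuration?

13

0111011011011
1110110110110
1101101101101
1011011011011
0110110110111
1101101101110
1011011011101
0110110111011
1101101110110
1011011101101
0110111011011
1101110110110
1011101101101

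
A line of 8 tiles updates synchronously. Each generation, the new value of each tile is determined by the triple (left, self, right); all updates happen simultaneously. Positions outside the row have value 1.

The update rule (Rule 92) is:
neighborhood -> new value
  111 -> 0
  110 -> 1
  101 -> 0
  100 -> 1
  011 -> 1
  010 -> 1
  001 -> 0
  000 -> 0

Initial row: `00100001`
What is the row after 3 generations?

10101101

generation 1: 10110001
generation 2: 10111001
generation 3: 10101101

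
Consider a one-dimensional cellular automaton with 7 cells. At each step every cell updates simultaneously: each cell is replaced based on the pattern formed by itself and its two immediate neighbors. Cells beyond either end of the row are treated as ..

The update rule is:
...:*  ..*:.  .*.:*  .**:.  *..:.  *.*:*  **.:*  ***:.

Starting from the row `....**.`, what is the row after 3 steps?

***..*.
..*..*.
*.*..*.

*.*..*.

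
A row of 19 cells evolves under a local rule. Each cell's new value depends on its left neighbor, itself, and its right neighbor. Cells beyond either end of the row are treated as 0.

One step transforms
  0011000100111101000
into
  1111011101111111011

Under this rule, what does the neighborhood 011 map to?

1

At position 2 the neighborhood is 011; the next row has 1 there.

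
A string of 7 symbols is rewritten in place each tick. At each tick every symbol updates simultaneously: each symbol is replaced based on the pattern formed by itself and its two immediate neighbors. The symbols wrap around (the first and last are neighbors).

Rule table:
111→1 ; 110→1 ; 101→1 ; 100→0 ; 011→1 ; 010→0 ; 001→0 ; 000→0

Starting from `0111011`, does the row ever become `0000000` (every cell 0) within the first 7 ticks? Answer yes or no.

no

tick 1: 1111111
tick 2: 1111111  (fixed point — unchanged through tick 7)
tick 7 is 1111111, still not uniform 0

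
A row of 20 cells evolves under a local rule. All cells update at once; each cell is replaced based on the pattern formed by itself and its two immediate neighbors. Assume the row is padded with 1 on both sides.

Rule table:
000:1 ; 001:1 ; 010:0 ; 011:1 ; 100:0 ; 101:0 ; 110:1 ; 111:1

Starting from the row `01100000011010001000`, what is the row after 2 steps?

01101111111000110011
01101111111011110111

01101111111011110111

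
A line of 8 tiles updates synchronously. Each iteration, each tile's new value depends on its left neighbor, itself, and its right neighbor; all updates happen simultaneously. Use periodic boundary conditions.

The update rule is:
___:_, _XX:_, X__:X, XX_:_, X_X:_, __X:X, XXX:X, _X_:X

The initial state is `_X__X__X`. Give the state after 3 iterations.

_X_XXX_X

_XXXXXXX
__XXXXX_
_X_XXX_X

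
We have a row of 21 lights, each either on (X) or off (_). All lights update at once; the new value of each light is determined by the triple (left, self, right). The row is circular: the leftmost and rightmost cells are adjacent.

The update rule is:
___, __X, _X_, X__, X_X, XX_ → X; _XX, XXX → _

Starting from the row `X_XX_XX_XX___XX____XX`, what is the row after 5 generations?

_XX_XX_XXXX_XXXXX__XX

XX_XX_XX_XXXX_XXXXX__
_XX_XX_XX___XX____XXX
X_XX_XX_XXXX_XXXXX__X
XX_XX_XX___XX____XXX_
_XX_XX_XXXX_XXXXX__XX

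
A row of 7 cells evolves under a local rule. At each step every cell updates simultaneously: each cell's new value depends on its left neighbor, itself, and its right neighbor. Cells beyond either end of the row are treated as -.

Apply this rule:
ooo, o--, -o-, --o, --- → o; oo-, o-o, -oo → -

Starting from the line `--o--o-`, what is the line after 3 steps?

ooooooo
-ooooo-
o-ooo-o

o-ooo-o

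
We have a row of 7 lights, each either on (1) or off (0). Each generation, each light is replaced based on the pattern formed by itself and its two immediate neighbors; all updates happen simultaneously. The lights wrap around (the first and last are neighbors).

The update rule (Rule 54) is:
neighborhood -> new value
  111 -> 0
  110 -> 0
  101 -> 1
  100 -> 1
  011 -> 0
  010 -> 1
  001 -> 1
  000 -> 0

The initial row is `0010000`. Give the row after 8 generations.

generation 1: 0111000
generation 2: 1000100
generation 3: 1101111
generation 4: 0010000  (repeats generation 0; period 4)
generation 8: 0010000

0010000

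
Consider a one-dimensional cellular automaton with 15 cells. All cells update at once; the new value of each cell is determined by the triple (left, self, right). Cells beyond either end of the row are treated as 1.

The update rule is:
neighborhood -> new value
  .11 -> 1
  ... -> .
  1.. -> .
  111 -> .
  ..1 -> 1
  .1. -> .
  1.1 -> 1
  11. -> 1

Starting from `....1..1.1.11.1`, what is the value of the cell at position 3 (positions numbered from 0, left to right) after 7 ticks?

...1..1.1.11111
..1..1.1.11....
.1..1.1.111...1
1..1.1.11.1..11
1.1.1.1111..11.
11.1.11..1.1111
.11.111.1.11...
position 3 holds .

.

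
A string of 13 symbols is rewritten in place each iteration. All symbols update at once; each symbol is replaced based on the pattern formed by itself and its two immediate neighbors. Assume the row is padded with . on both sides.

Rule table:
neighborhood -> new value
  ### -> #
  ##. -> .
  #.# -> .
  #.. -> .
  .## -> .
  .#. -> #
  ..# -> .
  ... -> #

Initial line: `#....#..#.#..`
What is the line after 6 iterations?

iteration 1: #.##.#..#.#.#
iteration 2: #....#..#.#.#
iteration 3: #.##.#..#.#.#  (repeats iteration 1; period 2)
iteration 6: #....#..#.#.#

#....#..#.#.#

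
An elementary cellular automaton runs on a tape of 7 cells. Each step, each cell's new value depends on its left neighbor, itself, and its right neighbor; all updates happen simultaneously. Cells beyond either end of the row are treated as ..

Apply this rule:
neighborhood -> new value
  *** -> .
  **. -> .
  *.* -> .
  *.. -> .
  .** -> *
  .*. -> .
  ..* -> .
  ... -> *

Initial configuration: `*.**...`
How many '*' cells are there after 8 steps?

step 1: ..*..**
step 2: *....*.
step 3: ..**...
step 4: *.*..**
step 5: .....*.
step 6: ****...
step 7: *....**
step 8: ..**.*.
count of *: 3

3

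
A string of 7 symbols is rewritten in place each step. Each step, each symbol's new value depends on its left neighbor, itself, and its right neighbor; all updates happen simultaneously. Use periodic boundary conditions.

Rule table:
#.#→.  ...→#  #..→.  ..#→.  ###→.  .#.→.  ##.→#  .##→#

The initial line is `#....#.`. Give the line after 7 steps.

..##...

..##...
#.##.##
#.##.#.
..##...  (repeats step 1; period 3)
step 7: ..##...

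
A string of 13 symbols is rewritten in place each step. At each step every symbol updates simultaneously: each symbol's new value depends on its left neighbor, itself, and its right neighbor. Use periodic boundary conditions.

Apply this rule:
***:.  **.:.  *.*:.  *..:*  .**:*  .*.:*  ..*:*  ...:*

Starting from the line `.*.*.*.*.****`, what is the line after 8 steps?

********.****

step 1: .*.*.*.*.*...
step 2: **.*.*.*.****
step 3: ...*.*.*.*...
step 4: ****.*.*.****
step 5: .....*.*.*...
step 6: ******.*.****
step 7: .......*.*...
step 8: ********.****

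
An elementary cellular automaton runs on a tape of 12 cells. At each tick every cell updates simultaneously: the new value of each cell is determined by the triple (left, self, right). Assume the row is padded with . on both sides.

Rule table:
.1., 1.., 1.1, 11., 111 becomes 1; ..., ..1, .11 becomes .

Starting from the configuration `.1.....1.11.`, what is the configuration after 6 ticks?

tick 1: .11....11.11
tick 2: ..11....11.1
tick 3: ...11....111
tick 4: ....11....11
tick 5: .....11....1
tick 6: ......11...1

......11...1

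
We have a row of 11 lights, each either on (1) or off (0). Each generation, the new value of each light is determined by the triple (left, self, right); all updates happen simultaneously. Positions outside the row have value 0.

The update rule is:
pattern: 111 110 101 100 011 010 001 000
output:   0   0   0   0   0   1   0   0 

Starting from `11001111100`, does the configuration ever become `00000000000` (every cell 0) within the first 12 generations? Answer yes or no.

yes

generation 1: 00000000000
all cells are 0 at generation 1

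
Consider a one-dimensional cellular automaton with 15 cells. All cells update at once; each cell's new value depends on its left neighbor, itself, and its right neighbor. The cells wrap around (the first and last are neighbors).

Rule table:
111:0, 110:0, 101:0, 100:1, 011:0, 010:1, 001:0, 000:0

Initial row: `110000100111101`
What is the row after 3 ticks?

001000110000000
001100001000000
000010001100000

000010001100000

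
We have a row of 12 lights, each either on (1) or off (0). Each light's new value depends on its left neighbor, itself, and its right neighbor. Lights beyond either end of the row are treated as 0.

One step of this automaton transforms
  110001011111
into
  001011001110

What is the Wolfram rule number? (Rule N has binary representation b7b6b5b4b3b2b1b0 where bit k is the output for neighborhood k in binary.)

position 8: 111 → 1  (bit 7 = 1)
position 1: 110 → 0  (bit 6 = 0)
position 6: 101 → 0  (bit 5 = 0)
position 2: 100 → 1  (bit 4 = 1)
position 0: 011 → 0  (bit 3 = 0)
position 5: 010 → 1  (bit 2 = 1)
position 4: 001 → 1  (bit 1 = 1)
position 3: 000 → 0  (bit 0 = 0)
bits b7..b0 = 10010110 = 150

150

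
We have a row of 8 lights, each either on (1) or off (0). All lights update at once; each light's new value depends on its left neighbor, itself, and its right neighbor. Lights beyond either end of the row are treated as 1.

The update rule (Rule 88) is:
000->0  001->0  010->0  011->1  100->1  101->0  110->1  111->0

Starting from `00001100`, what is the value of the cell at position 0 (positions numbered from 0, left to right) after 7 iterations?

iteration 1: 10001110
iteration 2: 11001010
iteration 3: 01100000
iteration 4: 01110000
iteration 5: 01011000
iteration 6: 00011100
iteration 7: 10010110
position 0 holds 1

1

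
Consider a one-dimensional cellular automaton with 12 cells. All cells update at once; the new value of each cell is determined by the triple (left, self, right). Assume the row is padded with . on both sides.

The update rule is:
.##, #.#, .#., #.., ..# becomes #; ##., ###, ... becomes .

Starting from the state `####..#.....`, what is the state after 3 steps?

#...####....
##.##...#...
#.##.#.###..

#.##.#.###..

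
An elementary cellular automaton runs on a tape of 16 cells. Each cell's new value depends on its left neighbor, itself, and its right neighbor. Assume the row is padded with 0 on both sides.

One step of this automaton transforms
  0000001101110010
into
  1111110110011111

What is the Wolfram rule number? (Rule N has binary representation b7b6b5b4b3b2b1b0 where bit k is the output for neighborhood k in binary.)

position 10: 111 → 0  (bit 7 = 0)
position 7: 110 → 1  (bit 6 = 1)
position 8: 101 → 1  (bit 5 = 1)
position 12: 100 → 1  (bit 4 = 1)
position 6: 011 → 0  (bit 3 = 0)
position 14: 010 → 1  (bit 2 = 1)
position 5: 001 → 1  (bit 1 = 1)
position 0: 000 → 1  (bit 0 = 1)
bits b7..b0 = 01110111 = 119

119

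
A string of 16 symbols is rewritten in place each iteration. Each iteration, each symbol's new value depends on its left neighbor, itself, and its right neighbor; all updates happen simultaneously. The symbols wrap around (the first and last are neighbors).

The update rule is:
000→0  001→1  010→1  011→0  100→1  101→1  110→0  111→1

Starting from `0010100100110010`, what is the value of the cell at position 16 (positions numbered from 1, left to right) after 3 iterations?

1

0111111111001111
1011111110110110
1101111101001001
position 16 holds 1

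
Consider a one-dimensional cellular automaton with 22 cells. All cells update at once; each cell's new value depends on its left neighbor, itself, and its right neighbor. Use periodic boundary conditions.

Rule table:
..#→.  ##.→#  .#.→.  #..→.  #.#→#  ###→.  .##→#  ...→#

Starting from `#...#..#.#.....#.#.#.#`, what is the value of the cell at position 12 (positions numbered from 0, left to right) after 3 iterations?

#

#.#.....#..###..#.#.##
##..###....#.#...#.##.
##..#.#.##..#..#..####
position 12 holds #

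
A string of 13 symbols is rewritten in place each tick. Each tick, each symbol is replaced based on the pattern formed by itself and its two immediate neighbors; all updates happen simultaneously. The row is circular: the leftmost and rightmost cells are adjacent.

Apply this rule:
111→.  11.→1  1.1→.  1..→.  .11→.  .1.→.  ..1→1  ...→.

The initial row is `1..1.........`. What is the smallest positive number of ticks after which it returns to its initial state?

..1.........1
.1.........1.
1.........1..
.........1..1
........1..1.
.......1..1..
......1..1...
.....1..1....
....1..1.....
...1..1......
..1..1.......
.1..1........
1..1.........

13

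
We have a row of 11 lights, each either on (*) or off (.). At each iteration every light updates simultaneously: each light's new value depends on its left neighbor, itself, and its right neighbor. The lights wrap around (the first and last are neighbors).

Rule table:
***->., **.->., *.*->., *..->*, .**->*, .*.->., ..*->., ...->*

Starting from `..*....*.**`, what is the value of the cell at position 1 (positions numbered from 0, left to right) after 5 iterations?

*..***...*.
.*.*..**...
....*.*.***
***.....*..
*..****..*.
position 1 holds .

.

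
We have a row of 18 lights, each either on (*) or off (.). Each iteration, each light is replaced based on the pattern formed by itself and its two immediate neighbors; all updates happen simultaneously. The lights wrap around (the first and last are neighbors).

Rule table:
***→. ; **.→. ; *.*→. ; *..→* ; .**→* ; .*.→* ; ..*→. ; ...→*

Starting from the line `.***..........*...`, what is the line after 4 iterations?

.*..*********.****
.**.*.........*...
.*..*********.****  (repeats iteration 1; period 2)
iteration 4: .**.*.........*...

.**.*.........*...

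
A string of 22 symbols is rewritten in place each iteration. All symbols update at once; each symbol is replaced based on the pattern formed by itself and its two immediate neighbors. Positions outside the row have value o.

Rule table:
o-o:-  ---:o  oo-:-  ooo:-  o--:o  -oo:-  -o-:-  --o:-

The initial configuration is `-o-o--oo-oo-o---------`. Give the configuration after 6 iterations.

o--ooooooo------------

----o--------oooooooo-
ooo--ooooooo----------
---o--------ooooooooo-
oo--ooooooo-----------
--o--------oooooooooo-
o--ooooooo------------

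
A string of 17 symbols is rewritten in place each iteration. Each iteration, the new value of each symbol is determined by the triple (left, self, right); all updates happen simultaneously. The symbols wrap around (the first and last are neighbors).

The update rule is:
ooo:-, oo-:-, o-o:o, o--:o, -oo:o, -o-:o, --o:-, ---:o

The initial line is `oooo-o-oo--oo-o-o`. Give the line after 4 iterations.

oo-o---oooooo-o-o

----oooo-o-o-oooo
ooo-o---oooooo---
o--oooo-o-----oo-
oo-o---oooooo-o-o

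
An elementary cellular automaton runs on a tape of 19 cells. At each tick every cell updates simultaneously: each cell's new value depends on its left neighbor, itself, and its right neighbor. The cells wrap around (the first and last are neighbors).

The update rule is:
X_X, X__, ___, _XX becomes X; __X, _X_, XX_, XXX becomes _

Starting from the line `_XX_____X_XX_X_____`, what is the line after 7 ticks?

_X_X_X_X_X_XX_X_X_X

_X_XXXX__XX_X_XXXXX
X_XX___X_X_X_XX____
_XX_XX__X_X_XX_XXX_
_X_XX_X__X_XX_XX__X
X_XX_X_X__XX_XX_X__
_XX_X_X_X_X_XX_X_X_
_X_X_X_X_X_XX_X_X_X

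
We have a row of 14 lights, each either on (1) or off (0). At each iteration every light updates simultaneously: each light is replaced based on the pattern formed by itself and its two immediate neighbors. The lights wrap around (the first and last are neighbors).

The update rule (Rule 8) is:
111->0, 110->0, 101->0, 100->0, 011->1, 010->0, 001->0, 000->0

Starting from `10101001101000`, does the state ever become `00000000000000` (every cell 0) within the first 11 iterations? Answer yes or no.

00000001000000
00000000000000
all cells are 0 at iteration 2

yes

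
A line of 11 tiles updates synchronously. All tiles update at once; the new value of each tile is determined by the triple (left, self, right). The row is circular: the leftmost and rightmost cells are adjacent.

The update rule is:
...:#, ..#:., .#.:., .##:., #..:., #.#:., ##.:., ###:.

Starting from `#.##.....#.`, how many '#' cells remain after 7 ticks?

3

.....###...
####.....##
.....###...  (repeats tick 1; period 2)
tick 7: .....###...
count of #: 3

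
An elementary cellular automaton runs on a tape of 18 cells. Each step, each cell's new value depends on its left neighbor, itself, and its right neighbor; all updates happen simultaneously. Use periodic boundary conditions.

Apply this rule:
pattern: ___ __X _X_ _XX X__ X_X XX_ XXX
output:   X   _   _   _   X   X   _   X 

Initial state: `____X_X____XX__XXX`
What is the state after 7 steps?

XXX__X_XXX___X__X_
_X_X__X_X_XX__X__X
X_X_X__X_X__X__X__
_X_X_X__X_X__X__X_
__X_X_X__X_X__X__X
X__X_X_X__X_X__X__
_X__X_X_X__X_X__X_

_X__X_X_X__X_X__X_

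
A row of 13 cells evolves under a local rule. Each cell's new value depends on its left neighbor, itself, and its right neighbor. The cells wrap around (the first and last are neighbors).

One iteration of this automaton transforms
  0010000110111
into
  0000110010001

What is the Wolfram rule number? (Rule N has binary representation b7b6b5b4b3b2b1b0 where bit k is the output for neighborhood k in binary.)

65

position 11: 111 → 0  (bit 7 = 0)
position 8: 110 → 1  (bit 6 = 1)
position 9: 101 → 0  (bit 5 = 0)
position 0: 100 → 0  (bit 4 = 0)
position 7: 011 → 0  (bit 3 = 0)
position 2: 010 → 0  (bit 2 = 0)
position 1: 001 → 0  (bit 1 = 0)
position 4: 000 → 1  (bit 0 = 1)
bits b7..b0 = 01000001 = 65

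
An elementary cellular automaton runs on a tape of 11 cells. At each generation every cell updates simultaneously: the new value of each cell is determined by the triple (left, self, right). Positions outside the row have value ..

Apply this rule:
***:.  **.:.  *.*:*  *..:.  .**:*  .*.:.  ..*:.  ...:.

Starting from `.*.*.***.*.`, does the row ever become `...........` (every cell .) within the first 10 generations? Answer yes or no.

yes

generation 1: ..*.**..*..
generation 2: ...**......
generation 3: ...*.......
generation 4: ...........
all cells are . at generation 4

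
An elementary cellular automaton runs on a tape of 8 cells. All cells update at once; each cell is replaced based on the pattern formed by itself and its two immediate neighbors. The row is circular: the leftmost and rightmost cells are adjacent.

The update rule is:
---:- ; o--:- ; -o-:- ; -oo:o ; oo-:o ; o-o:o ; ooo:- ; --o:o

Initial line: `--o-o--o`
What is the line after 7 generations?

generation 1: -o-o--o-
generation 2: o-o--o--
generation 3: -o--o--o
generation 4: o--o--o-
generation 5: --o--o-o
generation 6: -o--o-o-
generation 7: o--o-o--

o--o-o--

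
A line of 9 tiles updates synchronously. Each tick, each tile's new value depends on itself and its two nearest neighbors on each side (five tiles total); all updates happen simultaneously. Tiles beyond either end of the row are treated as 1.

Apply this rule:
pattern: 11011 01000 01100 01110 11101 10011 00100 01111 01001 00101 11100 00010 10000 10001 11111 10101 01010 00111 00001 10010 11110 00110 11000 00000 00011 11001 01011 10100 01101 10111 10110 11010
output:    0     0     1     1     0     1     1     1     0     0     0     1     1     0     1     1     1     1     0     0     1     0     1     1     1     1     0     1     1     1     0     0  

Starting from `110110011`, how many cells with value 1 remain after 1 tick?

100011111
count of 1: 6

6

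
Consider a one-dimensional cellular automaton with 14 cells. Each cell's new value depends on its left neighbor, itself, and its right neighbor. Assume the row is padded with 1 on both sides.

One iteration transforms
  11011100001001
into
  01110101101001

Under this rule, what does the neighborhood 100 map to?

0

At position 6 the neighborhood is 100; the next row has 0 there.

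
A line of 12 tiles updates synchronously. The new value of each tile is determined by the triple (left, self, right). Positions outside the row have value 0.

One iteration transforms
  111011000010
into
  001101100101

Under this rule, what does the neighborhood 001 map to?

1

At position 9 the neighborhood is 001; the next row has 1 there.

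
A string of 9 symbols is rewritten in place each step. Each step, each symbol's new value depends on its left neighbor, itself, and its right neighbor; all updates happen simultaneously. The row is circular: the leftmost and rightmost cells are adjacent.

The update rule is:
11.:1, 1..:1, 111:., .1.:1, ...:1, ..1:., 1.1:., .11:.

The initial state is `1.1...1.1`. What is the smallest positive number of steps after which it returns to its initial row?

1.111.1..
1...1.11.
111.1..1.
..1.11.1.
1.1..1.11
1.11.1...
1..1.111.
11.1...1.
.1.111.1.
.1...1.11
.111.1..1
...1.11.1
11.1..1.1
.1.11.1..
.1..1.111
.11.1...1
..1.111.1
1.1...1.1

18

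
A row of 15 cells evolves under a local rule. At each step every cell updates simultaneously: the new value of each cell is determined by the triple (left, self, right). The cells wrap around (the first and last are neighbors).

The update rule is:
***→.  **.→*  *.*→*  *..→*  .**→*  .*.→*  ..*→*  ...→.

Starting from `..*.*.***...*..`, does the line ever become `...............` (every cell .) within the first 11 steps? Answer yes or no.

yes

.******.**.***.
**....******.**
.**..**....***.
********..**.**
.......*******.
......**.....**
*....****...***
**..**..**.**..
***************
...............
all cells are . at step 10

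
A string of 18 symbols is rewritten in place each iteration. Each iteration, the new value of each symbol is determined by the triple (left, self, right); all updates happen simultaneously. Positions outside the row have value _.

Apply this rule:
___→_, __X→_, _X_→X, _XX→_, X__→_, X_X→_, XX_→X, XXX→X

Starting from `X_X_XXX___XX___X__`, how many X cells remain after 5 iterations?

X_X__XX____X___X__
X_X___X____X___X__
X_X___X____X___X__  (fixed point — unchanged through iteration 5)
count of X: 5

5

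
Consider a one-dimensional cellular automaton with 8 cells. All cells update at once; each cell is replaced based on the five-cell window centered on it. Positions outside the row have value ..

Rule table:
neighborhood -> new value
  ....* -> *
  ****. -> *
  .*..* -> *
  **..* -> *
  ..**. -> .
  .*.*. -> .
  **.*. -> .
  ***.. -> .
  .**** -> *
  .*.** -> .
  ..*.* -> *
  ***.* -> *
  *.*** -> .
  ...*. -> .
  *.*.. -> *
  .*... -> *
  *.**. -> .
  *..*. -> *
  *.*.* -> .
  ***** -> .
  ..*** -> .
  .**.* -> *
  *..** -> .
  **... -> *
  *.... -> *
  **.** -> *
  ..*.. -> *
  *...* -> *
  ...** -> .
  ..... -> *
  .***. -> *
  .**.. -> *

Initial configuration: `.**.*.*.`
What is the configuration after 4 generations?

****..*.

..*...**
*.***..*
*..*.***
****..*.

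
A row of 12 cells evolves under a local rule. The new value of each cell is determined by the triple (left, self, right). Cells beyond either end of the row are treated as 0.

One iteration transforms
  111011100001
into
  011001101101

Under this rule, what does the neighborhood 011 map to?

0

At position 0 the neighborhood is 011; the next row has 0 there.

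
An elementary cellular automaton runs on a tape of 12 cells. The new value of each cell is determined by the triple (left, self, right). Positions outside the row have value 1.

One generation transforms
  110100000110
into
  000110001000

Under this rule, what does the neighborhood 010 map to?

1

At position 3 the neighborhood is 010; the next row has 1 there.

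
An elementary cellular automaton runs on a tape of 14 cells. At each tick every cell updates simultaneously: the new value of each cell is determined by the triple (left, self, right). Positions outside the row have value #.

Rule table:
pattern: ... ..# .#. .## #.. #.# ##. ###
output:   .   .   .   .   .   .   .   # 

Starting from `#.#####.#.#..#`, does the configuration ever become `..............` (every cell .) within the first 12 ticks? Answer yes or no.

yes

...###........
....#.........
..............
all cells are . at tick 3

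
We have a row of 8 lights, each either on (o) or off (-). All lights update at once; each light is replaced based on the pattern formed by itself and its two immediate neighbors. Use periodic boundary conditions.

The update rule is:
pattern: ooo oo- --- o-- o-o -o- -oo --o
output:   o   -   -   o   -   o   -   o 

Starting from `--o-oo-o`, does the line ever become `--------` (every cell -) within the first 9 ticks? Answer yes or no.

no

ooo----o
oo-o--o-
---oooo-
--o-oo-o  (repeats tick 0; period 4)
tick 9: ooo----o
tick 9 is ooo----o, still not uniform -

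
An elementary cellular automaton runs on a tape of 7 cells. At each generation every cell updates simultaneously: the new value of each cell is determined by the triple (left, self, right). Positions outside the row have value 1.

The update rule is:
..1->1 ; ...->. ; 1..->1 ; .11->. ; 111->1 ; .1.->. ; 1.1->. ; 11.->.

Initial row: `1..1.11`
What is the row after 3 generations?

1.1....

.11...1
...1.1.
1.1....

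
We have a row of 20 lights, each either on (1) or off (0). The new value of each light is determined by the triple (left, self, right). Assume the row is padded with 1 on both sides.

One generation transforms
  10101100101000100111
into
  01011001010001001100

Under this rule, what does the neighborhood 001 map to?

1

At position 7 the neighborhood is 001; the next row has 1 there.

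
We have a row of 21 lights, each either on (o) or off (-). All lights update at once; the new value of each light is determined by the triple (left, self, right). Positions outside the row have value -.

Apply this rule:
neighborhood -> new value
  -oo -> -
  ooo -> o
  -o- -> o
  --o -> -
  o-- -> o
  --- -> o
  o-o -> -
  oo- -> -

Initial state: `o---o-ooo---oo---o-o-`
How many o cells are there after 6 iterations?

11

ooo-o--o-oo---oo-o-oo
-o--oo-o---oo----o---
-oo----ooo---ooo-oooo
---ooo--o-oo--o---oo-
oo--o-o-o---o-ooo---o
--o-o-o-ooo-o--o-oo-o
count of o: 11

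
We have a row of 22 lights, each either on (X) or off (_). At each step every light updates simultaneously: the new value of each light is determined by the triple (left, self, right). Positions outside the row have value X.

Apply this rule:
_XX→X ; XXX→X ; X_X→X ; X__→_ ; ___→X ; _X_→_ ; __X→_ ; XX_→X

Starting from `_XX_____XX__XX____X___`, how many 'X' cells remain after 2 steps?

step 1: XXX_XXX_XX__XX_XX___X_
step 2: XXXXXXXXXX__XXXXX_X__X
count of X: 17

17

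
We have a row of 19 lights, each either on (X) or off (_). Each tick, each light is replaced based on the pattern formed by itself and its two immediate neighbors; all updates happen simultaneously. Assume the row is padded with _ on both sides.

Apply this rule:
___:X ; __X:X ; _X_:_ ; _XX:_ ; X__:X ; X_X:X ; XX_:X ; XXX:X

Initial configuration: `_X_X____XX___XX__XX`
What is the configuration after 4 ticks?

tick 1: X_X_XXXX_XXXX_XXX_X
tick 2: _X_X_XXXX_XXXX_XXX_
tick 3: X_X_X_XXXX_XXXX_XXX
tick 4: _X_X_X_XXXX_XXXX_XX

_X_X_X_XXXX_XXXX_XX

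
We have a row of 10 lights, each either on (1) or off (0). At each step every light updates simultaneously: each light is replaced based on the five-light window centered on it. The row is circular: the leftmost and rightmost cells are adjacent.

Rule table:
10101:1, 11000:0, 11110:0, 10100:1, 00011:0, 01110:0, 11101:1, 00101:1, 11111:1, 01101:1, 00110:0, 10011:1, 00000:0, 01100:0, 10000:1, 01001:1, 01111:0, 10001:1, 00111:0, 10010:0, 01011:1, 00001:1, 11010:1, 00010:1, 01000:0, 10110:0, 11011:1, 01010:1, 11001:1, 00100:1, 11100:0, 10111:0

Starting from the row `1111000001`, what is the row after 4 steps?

1001011001

0100010100
1101111101
0110010110
1001011001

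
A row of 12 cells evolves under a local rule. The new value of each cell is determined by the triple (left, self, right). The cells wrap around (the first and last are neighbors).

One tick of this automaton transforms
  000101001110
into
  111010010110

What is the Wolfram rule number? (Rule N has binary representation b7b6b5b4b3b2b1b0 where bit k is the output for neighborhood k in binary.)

227

position 9: 111 → 1  (bit 7 = 1)
position 10: 110 → 1  (bit 6 = 1)
position 4: 101 → 1  (bit 5 = 1)
position 6: 100 → 0  (bit 4 = 0)
position 8: 011 → 0  (bit 3 = 0)
position 3: 010 → 0  (bit 2 = 0)
position 2: 001 → 1  (bit 1 = 1)
position 0: 000 → 1  (bit 0 = 1)
bits b7..b0 = 11100011 = 227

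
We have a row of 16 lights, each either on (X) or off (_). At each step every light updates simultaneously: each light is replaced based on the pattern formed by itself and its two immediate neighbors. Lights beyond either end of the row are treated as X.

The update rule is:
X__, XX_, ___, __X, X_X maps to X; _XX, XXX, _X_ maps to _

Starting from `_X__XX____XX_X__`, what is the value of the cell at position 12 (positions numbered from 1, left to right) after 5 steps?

_

X_XX_XXXXX_XX_XX
XX_XX____XX_XX__
_XX_XXXXX_XX_XXX
X_XX____XX_XX___
XX_XXXXX_XX_XXXX
position 12 holds _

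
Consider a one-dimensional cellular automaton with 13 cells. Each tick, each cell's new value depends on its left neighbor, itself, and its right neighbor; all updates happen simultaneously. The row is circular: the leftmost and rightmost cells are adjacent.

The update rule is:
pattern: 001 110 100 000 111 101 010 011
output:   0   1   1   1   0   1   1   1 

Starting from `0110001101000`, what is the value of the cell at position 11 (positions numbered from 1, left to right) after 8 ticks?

tick 1: 0111101111111
tick 2: 1100111000001
tick 3: 0110101111101
tick 4: 1111111000111
tick 5: 0000001110100
tick 6: 1111101011111
tick 7: 0000111110000
tick 8: 1110100011111
position 11 holds 1

1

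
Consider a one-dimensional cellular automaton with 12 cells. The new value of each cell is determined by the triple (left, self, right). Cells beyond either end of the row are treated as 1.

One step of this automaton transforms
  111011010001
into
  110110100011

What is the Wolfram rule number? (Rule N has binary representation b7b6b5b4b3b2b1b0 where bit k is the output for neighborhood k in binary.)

170

position 0: 111 → 1  (bit 7 = 1)
position 2: 110 → 0  (bit 6 = 0)
position 3: 101 → 1  (bit 5 = 1)
position 8: 100 → 0  (bit 4 = 0)
position 4: 011 → 1  (bit 3 = 1)
position 7: 010 → 0  (bit 2 = 0)
position 10: 001 → 1  (bit 1 = 1)
position 9: 000 → 0  (bit 0 = 0)
bits b7..b0 = 10101010 = 170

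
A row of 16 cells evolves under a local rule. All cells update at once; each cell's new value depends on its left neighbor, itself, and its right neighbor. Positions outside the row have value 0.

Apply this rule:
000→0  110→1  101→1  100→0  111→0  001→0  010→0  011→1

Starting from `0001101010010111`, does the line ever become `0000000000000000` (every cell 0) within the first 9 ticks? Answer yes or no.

tick 1: 0001110100001101
tick 2: 0001011000001110
tick 3: 0000111000001010
tick 4: 0000101000000100
tick 5: 0000010000000000
tick 6: 0000000000000000
all cells are 0 at tick 6

yes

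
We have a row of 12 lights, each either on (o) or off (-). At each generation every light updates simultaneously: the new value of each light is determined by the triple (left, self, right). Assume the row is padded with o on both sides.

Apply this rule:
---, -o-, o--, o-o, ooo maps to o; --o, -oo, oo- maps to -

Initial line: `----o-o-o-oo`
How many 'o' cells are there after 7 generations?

generation 1: ooo-oooooo-o
generation 2: oo-o-oooo-o-
generation 3: o-ooo-oo-ooo
generation 4: -o-o-o--o-oo
generation 5: ooooooo-oo-o
generation 6: oooooo-o--o-
generation 7: ooooo-ooo-oo
count of o: 10

10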